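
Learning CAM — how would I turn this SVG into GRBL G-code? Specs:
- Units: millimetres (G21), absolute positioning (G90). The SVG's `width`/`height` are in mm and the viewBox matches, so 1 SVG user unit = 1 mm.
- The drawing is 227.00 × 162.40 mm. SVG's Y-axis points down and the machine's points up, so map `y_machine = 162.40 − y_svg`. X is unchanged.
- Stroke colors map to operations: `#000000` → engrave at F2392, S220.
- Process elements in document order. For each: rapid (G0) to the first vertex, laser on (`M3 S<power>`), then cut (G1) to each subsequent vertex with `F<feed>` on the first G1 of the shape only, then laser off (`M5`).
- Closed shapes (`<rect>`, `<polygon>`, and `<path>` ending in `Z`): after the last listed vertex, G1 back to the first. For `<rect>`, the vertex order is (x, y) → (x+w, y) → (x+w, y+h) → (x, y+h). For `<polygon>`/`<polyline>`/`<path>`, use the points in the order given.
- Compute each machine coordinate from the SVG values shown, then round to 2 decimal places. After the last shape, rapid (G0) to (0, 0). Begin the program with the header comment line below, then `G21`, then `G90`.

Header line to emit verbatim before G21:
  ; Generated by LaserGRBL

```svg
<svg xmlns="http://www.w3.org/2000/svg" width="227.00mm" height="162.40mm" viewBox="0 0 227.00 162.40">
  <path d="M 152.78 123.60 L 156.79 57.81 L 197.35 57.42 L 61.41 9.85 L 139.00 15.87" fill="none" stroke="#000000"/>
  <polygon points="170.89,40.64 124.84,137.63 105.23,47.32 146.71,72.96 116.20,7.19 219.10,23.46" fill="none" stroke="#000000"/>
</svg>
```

viewBox `0 0 227.00 162.40` with mm width/height → 1 unit = 1 mm. Flip: y_m = 162.40 − y_svg.

**Shape 1** — `<path>` open polyline, stroke `#000000` → engrave (S220, F2392). Machine vertices: (152.78,38.80) → (156.79,104.59) → (197.35,104.98) → (61.41,152.55) → (139.00,146.53). Open path.

**Shape 2** — `<polygon>` closed polygon, stroke `#000000` → engrave (S220, F2392). Machine vertices: (170.89,121.76) → (124.84,24.77) → (105.23,115.08) → (146.71,89.44) → (116.20,155.21) → (219.10,138.94) → (170.89,121.76). Closed: final G1 returns to the first vertex.

; Generated by LaserGRBL
G21
G90
G0 X152.78 Y38.80
M3 S220
G1 X156.79 Y104.59 F2392
G1 X197.35 Y104.98
G1 X61.41 Y152.55
G1 X139.00 Y146.53
M5
G0 X170.89 Y121.76
M3 S220
G1 X124.84 Y24.77 F2392
G1 X105.23 Y115.08
G1 X146.71 Y89.44
G1 X116.20 Y155.21
G1 X219.10 Y138.94
G1 X170.89 Y121.76
M5
G0 X0.00 Y0.00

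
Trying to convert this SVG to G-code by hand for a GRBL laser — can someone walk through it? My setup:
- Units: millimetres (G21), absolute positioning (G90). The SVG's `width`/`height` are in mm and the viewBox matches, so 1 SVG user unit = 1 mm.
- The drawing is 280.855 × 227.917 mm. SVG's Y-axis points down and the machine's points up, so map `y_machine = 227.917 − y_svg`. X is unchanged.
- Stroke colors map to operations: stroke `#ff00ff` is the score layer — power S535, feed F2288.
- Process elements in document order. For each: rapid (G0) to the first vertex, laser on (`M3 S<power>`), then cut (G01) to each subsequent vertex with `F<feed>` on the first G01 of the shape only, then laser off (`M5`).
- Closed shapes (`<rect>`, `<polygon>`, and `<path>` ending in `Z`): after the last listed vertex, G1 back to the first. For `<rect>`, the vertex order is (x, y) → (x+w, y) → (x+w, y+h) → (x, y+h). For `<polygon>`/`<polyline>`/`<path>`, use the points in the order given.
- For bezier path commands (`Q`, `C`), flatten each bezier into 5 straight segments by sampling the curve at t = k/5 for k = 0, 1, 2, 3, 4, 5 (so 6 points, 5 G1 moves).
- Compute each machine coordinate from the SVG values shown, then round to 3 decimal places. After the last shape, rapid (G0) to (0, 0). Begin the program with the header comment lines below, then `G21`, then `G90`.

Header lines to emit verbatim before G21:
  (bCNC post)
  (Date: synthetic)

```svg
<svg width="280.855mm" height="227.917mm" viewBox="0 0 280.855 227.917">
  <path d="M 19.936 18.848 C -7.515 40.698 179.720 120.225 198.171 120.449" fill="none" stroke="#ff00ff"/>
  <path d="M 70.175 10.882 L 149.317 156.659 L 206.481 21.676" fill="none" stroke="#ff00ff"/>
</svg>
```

(bCNC post)
(Date: synthetic)
G21
G90
G0 X19.936 Y209.069
M3 S535
G01 X26.160 Y190.134 F2288
G01 X65.502 Y163.931
G01 X119.556 Y137.036
G01 X169.914 Y116.023
G01 X198.171 Y107.468
M5
G0 X70.175 Y217.035
M3 S535
G01 X149.317 Y71.258 F2288
G01 X206.481 Y206.241
M5
G0 X0.000 Y0.000

viewBox `0 0 280.855 227.917` with mm width/height → 1 unit = 1 mm. Flip: y_m = 227.917 − y_svg.

**Shape 1** — `<path>` cubic bezier, stroke `#ff00ff` → score (S535, F2288). Control points (SVG): P0=(19.936,18.848), P1=(-7.515,40.698), P2=(179.720,120.225), P3=(198.171,120.449); sampled at t=k/5. Machine vertices: (19.936,209.069) → (26.160,190.134) → (65.502,163.931) → (119.556,137.036) → (169.914,116.023) → (198.171,107.468). Open path.

**Shape 2** — `<path>` open polyline, stroke `#ff00ff` → score (S535, F2288). Machine vertices: (70.175,217.035) → (149.317,71.258) → (206.481,206.241). Open path.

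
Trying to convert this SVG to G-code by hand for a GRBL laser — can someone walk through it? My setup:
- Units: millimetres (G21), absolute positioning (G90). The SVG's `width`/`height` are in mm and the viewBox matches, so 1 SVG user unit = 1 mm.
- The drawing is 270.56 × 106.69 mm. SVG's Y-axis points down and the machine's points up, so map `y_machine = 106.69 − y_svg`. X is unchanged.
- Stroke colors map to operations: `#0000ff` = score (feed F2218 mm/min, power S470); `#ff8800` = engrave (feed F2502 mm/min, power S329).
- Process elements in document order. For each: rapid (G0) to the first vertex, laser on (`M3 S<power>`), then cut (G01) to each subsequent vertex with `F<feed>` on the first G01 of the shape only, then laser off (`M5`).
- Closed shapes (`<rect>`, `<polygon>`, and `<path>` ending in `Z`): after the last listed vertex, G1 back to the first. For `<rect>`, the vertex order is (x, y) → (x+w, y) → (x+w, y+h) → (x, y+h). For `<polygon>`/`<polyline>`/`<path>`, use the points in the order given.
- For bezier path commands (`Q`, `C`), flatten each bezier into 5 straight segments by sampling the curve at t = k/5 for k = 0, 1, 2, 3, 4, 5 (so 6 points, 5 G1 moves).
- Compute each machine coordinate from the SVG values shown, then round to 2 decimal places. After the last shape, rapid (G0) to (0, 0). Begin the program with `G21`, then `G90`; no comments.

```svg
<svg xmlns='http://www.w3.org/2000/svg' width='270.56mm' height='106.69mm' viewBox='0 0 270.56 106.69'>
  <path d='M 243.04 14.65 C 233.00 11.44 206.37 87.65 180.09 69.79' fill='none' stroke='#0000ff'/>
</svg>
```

G21
G90
G0 X243.04 Y92.04
M3 S470
G01 X235.16 Y85.82 F2218
G01 X224.11 Y68.87
G01 X210.71 Y49.52
G01 X195.76 Y36.08
G01 X180.09 Y36.90
M5
G0 X0.00 Y0.00

Since the viewBox matches the mm dimensions, user units are millimetres directly. The only transform is the Y-flip y_m = 106.69 − y_svg.

Shape 1 is a cubic bezier drawn with `<path>`. Its stroke #0000ff means score at S470, F2218. After flipping Y the toolpath is (243.04,92.04) → (235.16,85.82) → (224.11,68.87) → (210.71,49.52) → (195.76,36.08) → (180.09,36.90).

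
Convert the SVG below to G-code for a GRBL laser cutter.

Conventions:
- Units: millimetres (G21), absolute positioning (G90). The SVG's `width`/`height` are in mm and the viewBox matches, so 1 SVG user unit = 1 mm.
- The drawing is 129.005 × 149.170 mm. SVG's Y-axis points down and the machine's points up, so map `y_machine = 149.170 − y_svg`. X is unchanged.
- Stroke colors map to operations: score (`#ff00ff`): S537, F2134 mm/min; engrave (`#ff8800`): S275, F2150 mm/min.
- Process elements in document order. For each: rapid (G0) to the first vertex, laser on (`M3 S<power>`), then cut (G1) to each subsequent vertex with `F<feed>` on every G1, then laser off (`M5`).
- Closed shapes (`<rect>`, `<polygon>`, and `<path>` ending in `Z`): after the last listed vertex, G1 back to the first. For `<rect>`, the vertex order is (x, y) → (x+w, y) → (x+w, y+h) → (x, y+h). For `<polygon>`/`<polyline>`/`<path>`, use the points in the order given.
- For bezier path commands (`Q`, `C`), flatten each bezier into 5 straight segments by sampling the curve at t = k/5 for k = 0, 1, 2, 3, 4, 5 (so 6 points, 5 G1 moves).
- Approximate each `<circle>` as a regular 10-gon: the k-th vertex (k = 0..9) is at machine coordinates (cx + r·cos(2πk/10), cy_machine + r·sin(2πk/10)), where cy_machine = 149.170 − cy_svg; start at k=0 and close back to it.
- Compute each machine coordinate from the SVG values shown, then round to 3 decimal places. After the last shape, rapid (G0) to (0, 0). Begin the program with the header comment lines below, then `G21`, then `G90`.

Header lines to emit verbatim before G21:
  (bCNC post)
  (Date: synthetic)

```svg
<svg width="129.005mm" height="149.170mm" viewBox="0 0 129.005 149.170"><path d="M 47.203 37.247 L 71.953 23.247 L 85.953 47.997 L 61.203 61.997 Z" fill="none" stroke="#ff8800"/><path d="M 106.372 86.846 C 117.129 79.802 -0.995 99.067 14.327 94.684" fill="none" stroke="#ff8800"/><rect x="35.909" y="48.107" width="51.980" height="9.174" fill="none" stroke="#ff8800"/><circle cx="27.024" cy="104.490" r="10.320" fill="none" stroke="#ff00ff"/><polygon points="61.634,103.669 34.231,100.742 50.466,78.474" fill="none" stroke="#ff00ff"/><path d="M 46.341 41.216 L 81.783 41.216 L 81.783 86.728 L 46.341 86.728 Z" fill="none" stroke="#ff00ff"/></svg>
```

(bCNC post)
(Date: synthetic)
G21
G90
G0 X47.203 Y111.923
M3 S275
G1 X71.953 Y125.923 F2150
G1 X85.953 Y101.173 F2150
G1 X61.203 Y87.173 F2150
G1 X47.203 Y111.923 F2150
M5
G0 X106.372 Y62.324
M3 S275
G1 X99.459 Y63.793 F2150
G1 X74.206 Y61.346 F2150
G1 X43.206 Y57.380 F2150
G1 X19.049 Y54.294 F2150
G1 X14.327 Y54.486 F2150
M5
G0 X35.909 Y101.063
M3 S275
G1 X87.889 Y101.063 F2150
G1 X87.889 Y91.889 F2150
G1 X35.909 Y91.889 F2150
G1 X35.909 Y101.063 F2150
M5
G0 X37.344 Y44.680
M3 S537
G1 X35.373 Y50.746 F2134
G1 X30.213 Y54.495 F2134
G1 X23.835 Y54.495 F2134
G1 X18.675 Y50.746 F2134
G1 X16.704 Y44.680 F2134
G1 X18.675 Y38.614 F2134
G1 X23.835 Y34.865 F2134
G1 X30.213 Y34.865 F2134
G1 X35.373 Y38.614 F2134
G1 X37.344 Y44.680 F2134
M5
G0 X61.634 Y45.501
M3 S537
G1 X34.231 Y48.428 F2134
G1 X50.466 Y70.696 F2134
G1 X61.634 Y45.501 F2134
M5
G0 X46.341 Y107.954
M3 S537
G1 X81.783 Y107.954 F2134
G1 X81.783 Y62.442 F2134
G1 X46.341 Y62.442 F2134
G1 X46.341 Y107.954 F2134
M5
G0 X0.000 Y0.000

Since the viewBox matches the mm dimensions, user units are millimetres directly. The only transform is the Y-flip y_m = 149.170 − y_svg.

Shape 1 is a regular polygon drawn with `<path>`. Its stroke #ff8800 means engrave at S275, F2150. After flipping Y the toolpath is (47.203,111.923) → (71.953,125.923) → (85.953,101.173) → (61.203,87.173) → (47.203,111.923), returning to the start.

Shape 2 is a cubic bezier drawn with `<path>`. Its stroke #ff8800 means engrave at S275, F2150. After flipping Y the toolpath is (106.372,62.324) → (99.459,63.793) → (74.206,61.346) → (43.206,57.380) → (19.049,54.294) → (14.327,54.486).

Shape 3 is a rectangle drawn with `<rect>`. Its stroke #ff8800 means engrave at S275, F2150. After flipping Y the toolpath is (35.909,101.063) → (87.889,101.063) → (87.889,91.889) → (35.909,91.889) → (35.909,101.063), returning to the start.

Shape 4 is a circle drawn with `<circle>`. Its stroke #ff00ff means score at S537, F2134. After flipping Y the toolpath is (37.344,44.680) → (35.373,50.746) → (30.213,54.495) → (23.835,54.495) → (18.675,50.746) → (16.704,44.680) → (18.675,38.614) → (23.835,34.865) → (30.213,34.865) → (35.373,38.614) → (37.344,44.680), returning to the start.

Shape 5 is a regular polygon drawn with `<polygon>`. Its stroke #ff00ff means score at S537, F2134. After flipping Y the toolpath is (61.634,45.501) → (34.231,48.428) → (50.466,70.696) → (61.634,45.501), returning to the start.

Shape 6 is a rectangle drawn with `<path>`. Its stroke #ff00ff means score at S537, F2134. After flipping Y the toolpath is (46.341,107.954) → (81.783,107.954) → (81.783,62.442) → (46.341,62.442) → (46.341,107.954), returning to the start.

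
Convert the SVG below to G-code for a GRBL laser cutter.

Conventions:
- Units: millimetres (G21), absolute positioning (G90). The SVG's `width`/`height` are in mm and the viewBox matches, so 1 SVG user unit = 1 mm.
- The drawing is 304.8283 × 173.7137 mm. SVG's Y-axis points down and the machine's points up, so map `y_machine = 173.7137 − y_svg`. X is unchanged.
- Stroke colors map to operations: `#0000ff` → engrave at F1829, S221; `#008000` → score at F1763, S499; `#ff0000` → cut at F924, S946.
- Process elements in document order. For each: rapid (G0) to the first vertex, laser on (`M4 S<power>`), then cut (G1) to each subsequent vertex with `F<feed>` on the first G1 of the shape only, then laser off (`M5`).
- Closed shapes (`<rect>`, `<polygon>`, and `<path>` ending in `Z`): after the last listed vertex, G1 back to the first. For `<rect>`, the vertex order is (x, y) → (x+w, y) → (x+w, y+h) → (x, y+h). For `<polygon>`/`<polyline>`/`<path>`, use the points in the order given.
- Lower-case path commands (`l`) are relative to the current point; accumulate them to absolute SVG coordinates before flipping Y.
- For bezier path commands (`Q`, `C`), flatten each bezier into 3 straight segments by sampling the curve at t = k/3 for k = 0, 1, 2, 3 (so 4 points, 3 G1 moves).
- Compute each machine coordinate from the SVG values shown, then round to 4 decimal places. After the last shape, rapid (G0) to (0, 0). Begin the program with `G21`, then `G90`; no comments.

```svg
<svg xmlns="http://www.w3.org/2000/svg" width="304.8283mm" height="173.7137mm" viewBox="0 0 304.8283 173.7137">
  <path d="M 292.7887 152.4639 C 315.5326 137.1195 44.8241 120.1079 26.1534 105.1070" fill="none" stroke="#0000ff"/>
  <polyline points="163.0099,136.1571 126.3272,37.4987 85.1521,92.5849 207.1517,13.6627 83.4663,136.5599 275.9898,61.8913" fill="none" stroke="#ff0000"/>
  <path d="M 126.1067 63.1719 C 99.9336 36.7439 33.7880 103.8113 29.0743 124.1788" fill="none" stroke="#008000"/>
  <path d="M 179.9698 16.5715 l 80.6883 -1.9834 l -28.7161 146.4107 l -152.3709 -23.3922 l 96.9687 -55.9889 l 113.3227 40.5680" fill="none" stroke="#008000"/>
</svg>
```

G21
G90
G0 X292.7887 Y21.2498
M4 S221
G1 X237.9185 Y37.0137 F1829
G1 X108.6334 Y53.0718
G1 X26.1534 Y68.6067
M5
G0 X163.0099 Y37.5566
M4 S946
G1 X126.3272 Y136.2150 F924
G1 X85.1521 Y81.1288
G1 X207.1517 Y160.0510
G1 X83.4663 Y37.1538
G1 X275.9898 Y111.8224
M5
G0 X126.1067 Y110.5418
M4 S499
G1 X90.3652 Y110.9971 F1763
G1 X50.5096 Y80.2766
G1 X29.0743 Y49.5349
M5
G0 X179.9698 Y157.1422
M4 S499
G1 X260.6581 Y159.1256 F1763
G1 X231.9420 Y12.7149
G1 X79.5711 Y36.1071
G1 X176.5398 Y92.0960
G1 X289.8625 Y51.5280
M5
G0 X0.0000 Y0.0000

Since the viewBox matches the mm dimensions, user units are millimetres directly. The only transform is the Y-flip y_m = 173.7137 − y_svg.

Shape 1 is a cubic bezier drawn with `<path>`. Its stroke #0000ff means engrave at S221, F1829. After flipping Y the toolpath is (292.7887,21.2498) → (237.9185,37.0137) → (108.6334,53.0718) → (26.1534,68.6067).

Shape 2 is a open polyline drawn with `<polyline>`. Its stroke #ff0000 means cut at S946, F924. After flipping Y the toolpath is (163.0099,37.5566) → (126.3272,136.2150) → (85.1521,81.1288) → (207.1517,160.0510) → (83.4663,37.1538) → (275.9898,111.8224).

Shape 3 is a cubic bezier drawn with `<path>`. Its stroke #008000 means score at S499, F1763. After flipping Y the toolpath is (126.1067,110.5418) → (90.3652,110.9971) → (50.5096,80.2766) → (29.0743,49.5349).

Shape 4 is a open polyline drawn with `<path>`. Its stroke #008000 means score at S499, F1763. After flipping Y the toolpath is (179.9698,157.1422) → (260.6581,159.1256) → (231.9420,12.7149) → (79.5711,36.1071) → (176.5398,92.0960) → (289.8625,51.5280).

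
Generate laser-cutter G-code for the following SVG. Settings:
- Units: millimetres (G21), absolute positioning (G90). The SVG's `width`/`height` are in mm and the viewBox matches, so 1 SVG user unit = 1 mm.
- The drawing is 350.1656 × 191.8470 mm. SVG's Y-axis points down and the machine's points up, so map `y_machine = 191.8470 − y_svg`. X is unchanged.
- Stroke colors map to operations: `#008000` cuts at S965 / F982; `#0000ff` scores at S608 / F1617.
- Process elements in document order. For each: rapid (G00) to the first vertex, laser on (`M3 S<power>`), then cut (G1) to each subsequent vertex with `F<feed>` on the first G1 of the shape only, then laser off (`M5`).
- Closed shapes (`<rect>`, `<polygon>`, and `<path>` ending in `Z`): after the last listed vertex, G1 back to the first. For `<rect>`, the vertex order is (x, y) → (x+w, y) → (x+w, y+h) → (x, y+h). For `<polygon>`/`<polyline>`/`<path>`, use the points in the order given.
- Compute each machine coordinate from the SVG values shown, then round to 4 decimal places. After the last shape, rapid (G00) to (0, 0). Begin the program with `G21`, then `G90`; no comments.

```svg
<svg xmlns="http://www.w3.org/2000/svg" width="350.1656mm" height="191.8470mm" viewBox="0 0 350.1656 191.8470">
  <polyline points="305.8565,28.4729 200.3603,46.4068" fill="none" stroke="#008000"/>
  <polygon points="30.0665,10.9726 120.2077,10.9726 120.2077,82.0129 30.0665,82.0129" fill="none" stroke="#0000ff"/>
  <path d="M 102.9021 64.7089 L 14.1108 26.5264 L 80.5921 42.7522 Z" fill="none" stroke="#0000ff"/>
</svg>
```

G21
G90
G00 X305.8565 Y163.3741
M3 S965
G1 X200.3603 Y145.4402 F982
M5
G00 X30.0665 Y180.8744
M3 S608
G1 X120.2077 Y180.8744 F1617
G1 X120.2077 Y109.8341
G1 X30.0665 Y109.8341
G1 X30.0665 Y180.8744
M5
G00 X102.9021 Y127.1381
M3 S608
G1 X14.1108 Y165.3206 F1617
G1 X80.5921 Y149.0948
G1 X102.9021 Y127.1381
M5
G00 X0.0000 Y0.0000

1 u = 1 mm; y_m = 191.8470 − y.

[1] `<polyline>` line segment, #008000→cut S965 F982: (305.8565,163.3741) → (200.3603,145.4402)

[2] `<polygon>` rectangle, #0000ff→score S608 F1617: (30.0665,180.8744) → (120.2077,180.8744) → (120.2077,109.8341) → (30.0665,109.8341) → (30.0665,180.8744) (closed)

[3] `<path>` closed polygon, #0000ff→score S608 F1617: (102.9021,127.1381) → (14.1108,165.3206) → (80.5921,149.0948) → (102.9021,127.1381) (closed)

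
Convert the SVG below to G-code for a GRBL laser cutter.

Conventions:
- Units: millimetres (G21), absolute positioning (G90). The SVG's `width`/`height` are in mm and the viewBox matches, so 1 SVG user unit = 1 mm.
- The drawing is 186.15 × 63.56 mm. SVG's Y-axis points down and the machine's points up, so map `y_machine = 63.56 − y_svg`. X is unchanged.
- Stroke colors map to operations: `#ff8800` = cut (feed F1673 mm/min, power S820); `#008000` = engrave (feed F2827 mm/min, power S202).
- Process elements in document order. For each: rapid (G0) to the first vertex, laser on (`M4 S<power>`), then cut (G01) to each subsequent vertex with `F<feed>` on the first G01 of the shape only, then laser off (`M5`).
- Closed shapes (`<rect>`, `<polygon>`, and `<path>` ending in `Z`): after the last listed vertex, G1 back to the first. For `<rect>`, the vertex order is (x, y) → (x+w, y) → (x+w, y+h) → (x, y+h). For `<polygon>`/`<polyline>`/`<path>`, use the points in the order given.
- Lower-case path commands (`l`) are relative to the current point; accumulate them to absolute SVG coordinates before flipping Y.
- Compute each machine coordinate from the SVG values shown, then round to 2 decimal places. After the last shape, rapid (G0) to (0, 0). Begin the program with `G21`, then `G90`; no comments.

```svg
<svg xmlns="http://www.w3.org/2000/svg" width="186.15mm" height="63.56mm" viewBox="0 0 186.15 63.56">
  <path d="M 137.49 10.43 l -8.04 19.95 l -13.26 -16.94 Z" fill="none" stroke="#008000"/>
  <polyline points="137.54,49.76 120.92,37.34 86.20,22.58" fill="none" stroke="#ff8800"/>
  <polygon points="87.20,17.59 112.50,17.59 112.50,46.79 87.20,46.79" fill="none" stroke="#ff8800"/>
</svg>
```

G21
G90
G0 X137.49 Y53.13
M4 S202
G01 X129.45 Y33.18 F2827
G01 X116.19 Y50.12
G01 X137.49 Y53.13
M5
G0 X137.54 Y13.80
M4 S820
G01 X120.92 Y26.22 F1673
G01 X86.20 Y40.98
M5
G0 X87.20 Y45.97
M4 S820
G01 X112.50 Y45.97 F1673
G01 X112.50 Y16.77
G01 X87.20 Y16.77
G01 X87.20 Y45.97
M5
G0 X0.00 Y0.00

Since the viewBox matches the mm dimensions, user units are millimetres directly. The only transform is the Y-flip y_m = 63.56 − y_svg.

Shape 1 is a regular polygon drawn with `<path>`. Its stroke #008000 means engrave at S202, F2827. After flipping Y the toolpath is (137.49,53.13) → (129.45,33.18) → (116.19,50.12) → (137.49,53.13), returning to the start.

Shape 2 is a open polyline drawn with `<polyline>`. Its stroke #ff8800 means cut at S820, F1673. After flipping Y the toolpath is (137.54,13.80) → (120.92,26.22) → (86.20,40.98).

Shape 3 is a rectangle drawn with `<polygon>`. Its stroke #ff8800 means cut at S820, F1673. After flipping Y the toolpath is (87.20,45.97) → (112.50,45.97) → (112.50,16.77) → (87.20,16.77) → (87.20,45.97), returning to the start.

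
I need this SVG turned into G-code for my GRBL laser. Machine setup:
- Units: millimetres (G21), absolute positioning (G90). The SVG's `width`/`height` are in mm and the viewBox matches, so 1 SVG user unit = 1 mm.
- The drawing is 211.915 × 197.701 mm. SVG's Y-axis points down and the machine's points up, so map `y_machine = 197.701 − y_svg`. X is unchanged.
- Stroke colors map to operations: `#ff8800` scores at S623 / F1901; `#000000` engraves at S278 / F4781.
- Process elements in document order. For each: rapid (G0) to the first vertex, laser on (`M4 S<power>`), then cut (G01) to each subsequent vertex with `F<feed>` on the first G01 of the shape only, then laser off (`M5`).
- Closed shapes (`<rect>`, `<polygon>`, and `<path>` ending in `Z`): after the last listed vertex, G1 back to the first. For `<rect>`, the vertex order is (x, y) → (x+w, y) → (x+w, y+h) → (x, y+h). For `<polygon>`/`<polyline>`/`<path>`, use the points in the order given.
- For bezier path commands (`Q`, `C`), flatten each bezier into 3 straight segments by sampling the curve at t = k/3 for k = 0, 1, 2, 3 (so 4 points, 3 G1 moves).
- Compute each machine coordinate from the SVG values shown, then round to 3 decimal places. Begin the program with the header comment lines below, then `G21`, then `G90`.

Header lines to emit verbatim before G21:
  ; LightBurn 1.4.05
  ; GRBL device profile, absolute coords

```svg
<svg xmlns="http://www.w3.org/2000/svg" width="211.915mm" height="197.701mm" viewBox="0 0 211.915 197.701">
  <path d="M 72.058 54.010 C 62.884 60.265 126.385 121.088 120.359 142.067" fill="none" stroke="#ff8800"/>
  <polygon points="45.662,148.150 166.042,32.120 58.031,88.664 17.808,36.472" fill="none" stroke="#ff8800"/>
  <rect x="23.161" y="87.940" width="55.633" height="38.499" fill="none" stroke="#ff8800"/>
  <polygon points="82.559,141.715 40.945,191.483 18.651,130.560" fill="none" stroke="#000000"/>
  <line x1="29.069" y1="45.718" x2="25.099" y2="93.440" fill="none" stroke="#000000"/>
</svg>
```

1 u = 1 mm; y_m = 197.701 − y.

[1] `<path>` cubic bezier, #ff8800→score S623 F1901: (72.058,143.691) → (81.842,122.743) → (108.476,86.398) → (120.359,55.634)

[2] `<polygon>` closed polygon, #ff8800→score S623 F1901: (45.662,49.551) → (166.042,165.581) → (58.031,109.037) → (17.808,161.229) → (45.662,49.551) (closed)

[3] `<rect>` rectangle, #ff8800→score S623 F1901: (23.161,109.761) → (78.794,109.761) → (78.794,71.262) → (23.161,71.262) → (23.161,109.761) (closed)

[4] `<polygon>` regular polygon, #000000→engrave S278 F4781: (82.559,55.986) → (40.945,6.218) → (18.651,67.141) → (82.559,55.986) (closed)

[5] `<line>` line segment, #000000→engrave S278 F4781: (29.069,151.983) → (25.099,104.261)

; LightBurn 1.4.05
; GRBL device profile, absolute coords
G21
G90
G0 X72.058 Y143.691
M4 S623
G01 X81.842 Y122.743 F1901
G01 X108.476 Y86.398
G01 X120.359 Y55.634
M5
G0 X45.662 Y49.551
M4 S623
G01 X166.042 Y165.581 F1901
G01 X58.031 Y109.037
G01 X17.808 Y161.229
G01 X45.662 Y49.551
M5
G0 X23.161 Y109.761
M4 S623
G01 X78.794 Y109.761 F1901
G01 X78.794 Y71.262
G01 X23.161 Y71.262
G01 X23.161 Y109.761
M5
G0 X82.559 Y55.986
M4 S278
G01 X40.945 Y6.218 F4781
G01 X18.651 Y67.141
G01 X82.559 Y55.986
M5
G0 X29.069 Y151.983
M4 S278
G01 X25.099 Y104.261 F4781
M5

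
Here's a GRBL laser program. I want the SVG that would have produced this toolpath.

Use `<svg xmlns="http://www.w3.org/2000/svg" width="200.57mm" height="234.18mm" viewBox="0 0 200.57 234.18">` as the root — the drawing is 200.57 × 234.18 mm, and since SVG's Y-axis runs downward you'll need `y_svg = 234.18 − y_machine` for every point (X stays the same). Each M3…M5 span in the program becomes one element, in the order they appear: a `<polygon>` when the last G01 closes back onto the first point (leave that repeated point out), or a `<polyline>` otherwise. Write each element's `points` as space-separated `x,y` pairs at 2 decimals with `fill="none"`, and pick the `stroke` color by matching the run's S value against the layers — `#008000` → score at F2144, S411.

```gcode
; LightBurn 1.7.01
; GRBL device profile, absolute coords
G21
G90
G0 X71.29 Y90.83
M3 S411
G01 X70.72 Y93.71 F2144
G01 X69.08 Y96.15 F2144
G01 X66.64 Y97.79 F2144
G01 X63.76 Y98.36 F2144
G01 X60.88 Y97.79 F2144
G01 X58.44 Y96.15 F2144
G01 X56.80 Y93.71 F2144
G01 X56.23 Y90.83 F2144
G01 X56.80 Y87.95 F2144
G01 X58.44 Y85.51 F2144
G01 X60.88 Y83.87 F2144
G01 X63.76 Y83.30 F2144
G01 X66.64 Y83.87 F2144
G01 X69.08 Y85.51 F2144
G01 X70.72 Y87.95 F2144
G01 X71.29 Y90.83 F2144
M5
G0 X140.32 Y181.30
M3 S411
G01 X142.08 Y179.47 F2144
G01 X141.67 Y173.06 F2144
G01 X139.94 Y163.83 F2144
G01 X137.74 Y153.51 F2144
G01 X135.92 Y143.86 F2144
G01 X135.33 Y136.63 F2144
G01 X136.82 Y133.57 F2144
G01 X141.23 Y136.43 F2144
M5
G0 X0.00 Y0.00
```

<svg xmlns="http://www.w3.org/2000/svg" width="200.57mm" height="234.18mm" viewBox="0 0 200.57 234.18">
  <polygon points="71.29,143.35 70.72,140.47 69.08,138.03 66.64,136.39 63.76,135.82 60.88,136.39 58.44,138.03 56.80,140.47 56.23,143.35 56.80,146.23 58.44,148.67 60.88,150.31 63.76,150.88 66.64,150.31 69.08,148.67 70.72,146.23" fill="none" stroke="#008000"/>
  <polyline points="140.32,52.88 142.08,54.71 141.67,61.12 139.94,70.35 137.74,80.67 135.92,90.32 135.33,97.55 136.82,100.61 141.23,97.75" fill="none" stroke="#008000"/>
</svg>

Machine Y-up, SVG Y-down with viewBox height 234.18, so y_svg = 234.18 − y_machine; X carries over. Every run uses S411, so all elements get stroke `#008000` (score).

Run 1: The run returns to its start, so emit a `<polygon>` with points (Y-flipped): 71.29,143.35 70.72,140.47 69.08,138.03 66.64,136.39 63.76,135.82 60.88,136.39 58.44,138.03 56.80,140.47 56.23,143.35 56.80,146.23 58.44,148.67 60.88,150.31 63.76,150.88 66.64,150.31 69.08,148.67 70.72,146.23.

Run 2: The run is open, so emit a `<polyline>` with points (Y-flipped): 140.32,52.88 142.08,54.71 141.67,61.12 139.94,70.35 137.74,80.67 135.92,90.32 135.33,97.55 136.82,100.61 141.23,97.75.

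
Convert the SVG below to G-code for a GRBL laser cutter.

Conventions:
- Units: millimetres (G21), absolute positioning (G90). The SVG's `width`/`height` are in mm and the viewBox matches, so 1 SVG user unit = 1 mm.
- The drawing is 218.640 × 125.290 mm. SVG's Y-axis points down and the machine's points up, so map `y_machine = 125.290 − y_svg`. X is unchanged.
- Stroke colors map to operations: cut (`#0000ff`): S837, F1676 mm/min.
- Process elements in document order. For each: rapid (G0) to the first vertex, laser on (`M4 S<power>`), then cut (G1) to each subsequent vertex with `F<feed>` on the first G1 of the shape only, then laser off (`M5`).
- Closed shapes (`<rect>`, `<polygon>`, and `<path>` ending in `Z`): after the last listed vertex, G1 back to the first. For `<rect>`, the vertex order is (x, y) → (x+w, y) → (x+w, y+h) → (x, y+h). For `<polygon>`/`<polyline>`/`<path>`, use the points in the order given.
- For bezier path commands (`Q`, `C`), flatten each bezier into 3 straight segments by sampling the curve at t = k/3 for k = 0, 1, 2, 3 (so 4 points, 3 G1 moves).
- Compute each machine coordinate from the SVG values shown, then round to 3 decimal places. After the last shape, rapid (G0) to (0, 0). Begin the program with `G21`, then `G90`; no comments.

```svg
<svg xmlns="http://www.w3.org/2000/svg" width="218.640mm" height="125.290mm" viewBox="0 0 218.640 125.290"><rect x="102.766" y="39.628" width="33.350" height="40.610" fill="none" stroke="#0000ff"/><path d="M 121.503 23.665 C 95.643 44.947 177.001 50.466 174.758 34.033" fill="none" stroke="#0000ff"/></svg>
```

G21
G90
G0 X102.766 Y85.662
M4 S837
G1 X136.116 Y85.662 F1676
G1 X136.116 Y45.052
G1 X102.766 Y45.052
G1 X102.766 Y85.662
M5
G0 X121.503 Y101.625
M4 S837
G1 X124.315 Y85.827 F1676
G1 X156.201 Y81.912
G1 X174.758 Y91.257
M5
G0 X0.000 Y0.000

1 u = 1 mm; y_m = 125.290 − y.

[1] `<rect>` rectangle, #0000ff→cut S837 F1676: (102.766,85.662) → (136.116,85.662) → (136.116,45.052) → (102.766,45.052) → (102.766,85.662) (closed)

[2] `<path>` cubic bezier, #0000ff→cut S837 F1676: (121.503,101.625) → (124.315,85.827) → (156.201,81.912) → (174.758,91.257)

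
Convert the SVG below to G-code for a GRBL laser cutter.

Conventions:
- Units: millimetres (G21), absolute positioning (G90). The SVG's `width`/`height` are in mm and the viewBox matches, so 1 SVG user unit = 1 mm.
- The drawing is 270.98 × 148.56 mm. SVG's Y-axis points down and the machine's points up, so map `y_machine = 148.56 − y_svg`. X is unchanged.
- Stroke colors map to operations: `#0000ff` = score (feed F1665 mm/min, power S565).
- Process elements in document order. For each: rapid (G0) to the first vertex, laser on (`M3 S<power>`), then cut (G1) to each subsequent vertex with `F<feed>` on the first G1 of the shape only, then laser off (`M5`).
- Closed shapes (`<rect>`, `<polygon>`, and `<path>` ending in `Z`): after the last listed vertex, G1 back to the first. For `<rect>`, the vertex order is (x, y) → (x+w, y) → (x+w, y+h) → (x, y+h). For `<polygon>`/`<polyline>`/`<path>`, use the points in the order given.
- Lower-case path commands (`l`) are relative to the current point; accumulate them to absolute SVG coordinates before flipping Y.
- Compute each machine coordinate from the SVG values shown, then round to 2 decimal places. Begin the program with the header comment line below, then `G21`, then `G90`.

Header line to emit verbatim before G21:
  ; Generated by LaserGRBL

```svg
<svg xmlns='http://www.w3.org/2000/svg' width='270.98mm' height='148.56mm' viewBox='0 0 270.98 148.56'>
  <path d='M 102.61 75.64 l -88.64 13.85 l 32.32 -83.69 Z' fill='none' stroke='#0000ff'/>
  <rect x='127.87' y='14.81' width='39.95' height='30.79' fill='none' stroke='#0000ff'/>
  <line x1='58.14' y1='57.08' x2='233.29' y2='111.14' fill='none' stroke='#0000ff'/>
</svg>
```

1 u = 1 mm; y_m = 148.56 − y.

[1] `<path>` regular polygon, #0000ff→score S565 F1665: (102.61,72.92) → (13.97,59.07) → (46.29,142.76) → (102.61,72.92) (closed)

[2] `<rect>` rectangle, #0000ff→score S565 F1665: (127.87,133.75) → (167.82,133.75) → (167.82,102.96) → (127.87,102.96) → (127.87,133.75) (closed)

[3] `<line>` line segment, #0000ff→score S565 F1665: (58.14,91.48) → (233.29,37.42)

; Generated by LaserGRBL
G21
G90
G0 X102.61 Y72.92
M3 S565
G1 X13.97 Y59.07 F1665
G1 X46.29 Y142.76
G1 X102.61 Y72.92
M5
G0 X127.87 Y133.75
M3 S565
G1 X167.82 Y133.75 F1665
G1 X167.82 Y102.96
G1 X127.87 Y102.96
G1 X127.87 Y133.75
M5
G0 X58.14 Y91.48
M3 S565
G1 X233.29 Y37.42 F1665
M5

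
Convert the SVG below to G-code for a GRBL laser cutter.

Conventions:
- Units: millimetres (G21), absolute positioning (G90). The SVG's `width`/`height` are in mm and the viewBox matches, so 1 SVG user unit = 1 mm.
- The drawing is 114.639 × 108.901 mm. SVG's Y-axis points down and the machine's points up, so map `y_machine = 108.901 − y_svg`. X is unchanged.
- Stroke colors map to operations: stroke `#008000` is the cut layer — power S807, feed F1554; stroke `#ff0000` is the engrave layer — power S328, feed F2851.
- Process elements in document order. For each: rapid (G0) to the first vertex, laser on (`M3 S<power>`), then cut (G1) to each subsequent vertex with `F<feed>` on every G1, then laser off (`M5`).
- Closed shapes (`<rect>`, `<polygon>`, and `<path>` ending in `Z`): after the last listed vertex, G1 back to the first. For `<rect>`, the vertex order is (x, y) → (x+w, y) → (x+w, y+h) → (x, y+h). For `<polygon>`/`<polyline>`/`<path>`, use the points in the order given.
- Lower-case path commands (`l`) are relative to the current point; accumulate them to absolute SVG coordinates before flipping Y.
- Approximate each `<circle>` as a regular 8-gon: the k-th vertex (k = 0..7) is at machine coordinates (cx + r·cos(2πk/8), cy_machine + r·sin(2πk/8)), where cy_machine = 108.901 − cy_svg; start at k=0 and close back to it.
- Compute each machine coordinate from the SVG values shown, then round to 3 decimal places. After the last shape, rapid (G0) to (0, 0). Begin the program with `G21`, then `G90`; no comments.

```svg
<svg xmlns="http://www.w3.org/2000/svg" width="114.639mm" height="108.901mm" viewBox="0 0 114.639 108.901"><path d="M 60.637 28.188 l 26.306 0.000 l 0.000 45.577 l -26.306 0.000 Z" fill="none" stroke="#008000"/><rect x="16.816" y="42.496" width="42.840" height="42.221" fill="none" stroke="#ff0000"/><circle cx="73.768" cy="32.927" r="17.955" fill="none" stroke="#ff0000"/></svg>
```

G21
G90
G0 X60.637 Y80.713
M3 S807
G1 X86.943 Y80.713 F1554
G1 X86.943 Y35.136 F1554
G1 X60.637 Y35.136 F1554
G1 X60.637 Y80.713 F1554
M5
G0 X16.816 Y66.405
M3 S328
G1 X59.656 Y66.405 F2851
G1 X59.656 Y24.184 F2851
G1 X16.816 Y24.184 F2851
G1 X16.816 Y66.405 F2851
M5
G0 X91.723 Y75.974
M3 S328
G1 X86.464 Y88.670 F2851
G1 X73.768 Y93.929 F2851
G1 X61.072 Y88.670 F2851
G1 X55.813 Y75.974 F2851
G1 X61.072 Y63.278 F2851
G1 X73.768 Y58.019 F2851
G1 X86.464 Y63.278 F2851
G1 X91.723 Y75.974 F2851
M5
G0 X0.000 Y0.000

viewBox `0 0 114.639 108.901` with mm width/height → 1 unit = 1 mm. Flip: y_m = 108.901 − y_svg.

**Shape 1** — `<path>` rectangle, stroke `#008000` → cut (S807, F1554). Machine vertices: (60.637,80.713) → (86.943,80.713) → (86.943,35.136) → (60.637,35.136) → (60.637,80.713). Closed: final G1 returns to the first vertex.

**Shape 2** — `<rect>` rectangle, stroke `#ff0000` → engrave (S328, F2851). Machine vertices: (16.816,66.405) → (59.656,66.405) → (59.656,24.184) → (16.816,24.184) → (16.816,66.405). Closed: final G1 returns to the first vertex.

**Shape 3** — `<circle>` circle, stroke `#ff0000` → engrave (S328, F2851). Machine vertices: (91.723,75.974) → (86.464,88.670) → (73.768,93.929) → (61.072,88.670) → (55.813,75.974) → (61.072,63.278) → (73.768,58.019) → (86.464,63.278) → (91.723,75.974). Closed: final G1 returns to the first vertex.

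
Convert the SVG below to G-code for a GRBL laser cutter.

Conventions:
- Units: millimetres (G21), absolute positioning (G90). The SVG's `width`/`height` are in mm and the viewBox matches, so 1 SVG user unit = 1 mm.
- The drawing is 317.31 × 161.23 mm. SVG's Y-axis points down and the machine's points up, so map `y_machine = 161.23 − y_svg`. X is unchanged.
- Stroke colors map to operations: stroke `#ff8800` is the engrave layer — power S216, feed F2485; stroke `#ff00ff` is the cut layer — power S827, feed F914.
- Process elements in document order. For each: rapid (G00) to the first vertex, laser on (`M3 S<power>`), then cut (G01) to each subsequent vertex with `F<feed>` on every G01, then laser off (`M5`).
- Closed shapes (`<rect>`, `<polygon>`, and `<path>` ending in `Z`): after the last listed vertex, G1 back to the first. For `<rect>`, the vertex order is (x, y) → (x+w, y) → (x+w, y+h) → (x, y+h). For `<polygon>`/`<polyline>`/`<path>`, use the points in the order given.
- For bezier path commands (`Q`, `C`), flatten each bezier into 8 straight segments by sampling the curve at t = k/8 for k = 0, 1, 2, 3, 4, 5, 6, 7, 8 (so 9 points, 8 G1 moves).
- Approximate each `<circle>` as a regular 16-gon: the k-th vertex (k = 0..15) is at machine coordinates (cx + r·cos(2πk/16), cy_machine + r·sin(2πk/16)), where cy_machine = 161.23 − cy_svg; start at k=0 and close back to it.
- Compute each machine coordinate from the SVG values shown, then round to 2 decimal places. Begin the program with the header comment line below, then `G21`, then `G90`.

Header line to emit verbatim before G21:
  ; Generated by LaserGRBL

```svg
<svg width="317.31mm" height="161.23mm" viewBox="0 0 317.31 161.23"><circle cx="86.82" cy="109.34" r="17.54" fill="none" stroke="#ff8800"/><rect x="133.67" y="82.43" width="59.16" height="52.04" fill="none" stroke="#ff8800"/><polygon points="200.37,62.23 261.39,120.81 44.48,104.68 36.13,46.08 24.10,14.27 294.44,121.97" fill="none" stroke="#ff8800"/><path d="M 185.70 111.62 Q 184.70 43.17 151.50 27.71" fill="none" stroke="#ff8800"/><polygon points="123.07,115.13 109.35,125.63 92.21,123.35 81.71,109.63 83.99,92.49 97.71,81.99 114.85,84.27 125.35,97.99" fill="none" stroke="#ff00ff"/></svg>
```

Since the viewBox matches the mm dimensions, user units are millimetres directly. The only transform is the Y-flip y_m = 161.23 − y_svg.

Shape 1 is a circle drawn with `<circle>`. Its stroke #ff8800 means engrave at S216, F2485. After flipping Y the toolpath is (104.36,51.89) → (103.02,58.60) → (99.22,64.29) → (93.53,68.09) → (86.82,69.43) → (80.11,68.09) → (74.42,64.29) → (70.62,58.60) → (69.28,51.89) → (70.62,45.18) → (74.42,39.49) → (80.11,35.69) → (86.82,34.35) → (93.53,35.69) → (99.22,39.49) → (103.02,45.18) → (104.36,51.89), returning to the start.

Shape 2 is a rectangle drawn with `<rect>`. Its stroke #ff8800 means engrave at S216, F2485. After flipping Y the toolpath is (133.67,78.80) → (192.83,78.80) → (192.83,26.76) → (133.67,26.76) → (133.67,78.80), returning to the start.

Shape 3 is a closed polygon drawn with `<polygon>`. Its stroke #ff8800 means engrave at S216, F2485. After flipping Y the toolpath is (200.37,99.00) → (261.39,40.42) → (44.48,56.55) → (36.13,115.15) → (24.10,146.96) → (294.44,39.26) → (200.37,99.00), returning to the start.

Shape 4 is a quadratic bezier drawn with `<path>`. Its stroke #ff8800 means engrave at S216, F2485. After flipping Y the toolpath is (185.70,49.61) → (184.95,65.89) → (183.19,80.52) → (180.42,93.50) → (176.65,104.81) → (171.87,114.47) → (166.09,122.48) → (159.30,128.83) → (151.50,133.52).

Shape 5 is a regular polygon drawn with `<polygon>`. Its stroke #ff00ff means cut at S827, F914. After flipping Y the toolpath is (123.07,46.10) → (109.35,35.60) → (92.21,37.88) → (81.71,51.60) → (83.99,68.74) → (97.71,79.24) → (114.85,76.96) → (125.35,63.24) → (123.07,46.10), returning to the start.

; Generated by LaserGRBL
G21
G90
G00 X104.36 Y51.89
M3 S216
G01 X103.02 Y58.60 F2485
G01 X99.22 Y64.29 F2485
G01 X93.53 Y68.09 F2485
G01 X86.82 Y69.43 F2485
G01 X80.11 Y68.09 F2485
G01 X74.42 Y64.29 F2485
G01 X70.62 Y58.60 F2485
G01 X69.28 Y51.89 F2485
G01 X70.62 Y45.18 F2485
G01 X74.42 Y39.49 F2485
G01 X80.11 Y35.69 F2485
G01 X86.82 Y34.35 F2485
G01 X93.53 Y35.69 F2485
G01 X99.22 Y39.49 F2485
G01 X103.02 Y45.18 F2485
G01 X104.36 Y51.89 F2485
M5
G00 X133.67 Y78.80
M3 S216
G01 X192.83 Y78.80 F2485
G01 X192.83 Y26.76 F2485
G01 X133.67 Y26.76 F2485
G01 X133.67 Y78.80 F2485
M5
G00 X200.37 Y99.00
M3 S216
G01 X261.39 Y40.42 F2485
G01 X44.48 Y56.55 F2485
G01 X36.13 Y115.15 F2485
G01 X24.10 Y146.96 F2485
G01 X294.44 Y39.26 F2485
G01 X200.37 Y99.00 F2485
M5
G00 X185.70 Y49.61
M3 S216
G01 X184.95 Y65.89 F2485
G01 X183.19 Y80.52 F2485
G01 X180.42 Y93.50 F2485
G01 X176.65 Y104.81 F2485
G01 X171.87 Y114.47 F2485
G01 X166.09 Y122.48 F2485
G01 X159.30 Y128.83 F2485
G01 X151.50 Y133.52 F2485
M5
G00 X123.07 Y46.10
M3 S827
G01 X109.35 Y35.60 F914
G01 X92.21 Y37.88 F914
G01 X81.71 Y51.60 F914
G01 X83.99 Y68.74 F914
G01 X97.71 Y79.24 F914
G01 X114.85 Y76.96 F914
G01 X125.35 Y63.24 F914
G01 X123.07 Y46.10 F914
M5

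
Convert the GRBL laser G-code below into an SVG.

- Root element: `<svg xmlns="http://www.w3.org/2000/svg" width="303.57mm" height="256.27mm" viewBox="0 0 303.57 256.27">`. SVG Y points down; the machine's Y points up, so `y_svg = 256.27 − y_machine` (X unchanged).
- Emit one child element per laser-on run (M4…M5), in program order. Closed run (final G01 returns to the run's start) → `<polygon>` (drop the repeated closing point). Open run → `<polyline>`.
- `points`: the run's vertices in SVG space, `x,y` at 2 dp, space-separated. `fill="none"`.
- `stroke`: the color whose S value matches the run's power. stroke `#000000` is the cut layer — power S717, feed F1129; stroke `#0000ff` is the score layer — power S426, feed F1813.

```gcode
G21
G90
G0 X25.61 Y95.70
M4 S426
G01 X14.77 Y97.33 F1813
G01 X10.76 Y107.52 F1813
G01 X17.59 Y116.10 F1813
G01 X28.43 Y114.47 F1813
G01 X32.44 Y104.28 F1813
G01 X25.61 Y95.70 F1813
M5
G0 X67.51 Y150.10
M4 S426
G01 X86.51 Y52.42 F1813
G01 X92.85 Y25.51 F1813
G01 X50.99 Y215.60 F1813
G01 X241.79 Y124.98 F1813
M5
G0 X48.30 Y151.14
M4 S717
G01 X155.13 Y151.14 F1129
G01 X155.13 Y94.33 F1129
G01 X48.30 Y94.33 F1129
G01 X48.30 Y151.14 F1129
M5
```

y_svg = 256.27 − y_m.

[1] S426→`#0000ff` (score); closed run; points: 25.61,160.57 14.77,158.94 10.76,148.75 17.59,140.17 28.43,141.80 32.44,151.99

[2] S426→`#0000ff` (score); open run; points: 67.51,106.17 86.51,203.85 92.85,230.76 50.99,40.67 241.79,131.29

[3] S717→`#000000` (cut); closed run; points: 48.30,105.13 155.13,105.13 155.13,161.94 48.30,161.94

<svg xmlns="http://www.w3.org/2000/svg" width="303.57mm" height="256.27mm" viewBox="0 0 303.57 256.27">
  <polygon points="25.61,160.57 14.77,158.94 10.76,148.75 17.59,140.17 28.43,141.80 32.44,151.99" fill="none" stroke="#0000ff"/>
  <polyline points="67.51,106.17 86.51,203.85 92.85,230.76 50.99,40.67 241.79,131.29" fill="none" stroke="#0000ff"/>
  <polygon points="48.30,105.13 155.13,105.13 155.13,161.94 48.30,161.94" fill="none" stroke="#000000"/>
</svg>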